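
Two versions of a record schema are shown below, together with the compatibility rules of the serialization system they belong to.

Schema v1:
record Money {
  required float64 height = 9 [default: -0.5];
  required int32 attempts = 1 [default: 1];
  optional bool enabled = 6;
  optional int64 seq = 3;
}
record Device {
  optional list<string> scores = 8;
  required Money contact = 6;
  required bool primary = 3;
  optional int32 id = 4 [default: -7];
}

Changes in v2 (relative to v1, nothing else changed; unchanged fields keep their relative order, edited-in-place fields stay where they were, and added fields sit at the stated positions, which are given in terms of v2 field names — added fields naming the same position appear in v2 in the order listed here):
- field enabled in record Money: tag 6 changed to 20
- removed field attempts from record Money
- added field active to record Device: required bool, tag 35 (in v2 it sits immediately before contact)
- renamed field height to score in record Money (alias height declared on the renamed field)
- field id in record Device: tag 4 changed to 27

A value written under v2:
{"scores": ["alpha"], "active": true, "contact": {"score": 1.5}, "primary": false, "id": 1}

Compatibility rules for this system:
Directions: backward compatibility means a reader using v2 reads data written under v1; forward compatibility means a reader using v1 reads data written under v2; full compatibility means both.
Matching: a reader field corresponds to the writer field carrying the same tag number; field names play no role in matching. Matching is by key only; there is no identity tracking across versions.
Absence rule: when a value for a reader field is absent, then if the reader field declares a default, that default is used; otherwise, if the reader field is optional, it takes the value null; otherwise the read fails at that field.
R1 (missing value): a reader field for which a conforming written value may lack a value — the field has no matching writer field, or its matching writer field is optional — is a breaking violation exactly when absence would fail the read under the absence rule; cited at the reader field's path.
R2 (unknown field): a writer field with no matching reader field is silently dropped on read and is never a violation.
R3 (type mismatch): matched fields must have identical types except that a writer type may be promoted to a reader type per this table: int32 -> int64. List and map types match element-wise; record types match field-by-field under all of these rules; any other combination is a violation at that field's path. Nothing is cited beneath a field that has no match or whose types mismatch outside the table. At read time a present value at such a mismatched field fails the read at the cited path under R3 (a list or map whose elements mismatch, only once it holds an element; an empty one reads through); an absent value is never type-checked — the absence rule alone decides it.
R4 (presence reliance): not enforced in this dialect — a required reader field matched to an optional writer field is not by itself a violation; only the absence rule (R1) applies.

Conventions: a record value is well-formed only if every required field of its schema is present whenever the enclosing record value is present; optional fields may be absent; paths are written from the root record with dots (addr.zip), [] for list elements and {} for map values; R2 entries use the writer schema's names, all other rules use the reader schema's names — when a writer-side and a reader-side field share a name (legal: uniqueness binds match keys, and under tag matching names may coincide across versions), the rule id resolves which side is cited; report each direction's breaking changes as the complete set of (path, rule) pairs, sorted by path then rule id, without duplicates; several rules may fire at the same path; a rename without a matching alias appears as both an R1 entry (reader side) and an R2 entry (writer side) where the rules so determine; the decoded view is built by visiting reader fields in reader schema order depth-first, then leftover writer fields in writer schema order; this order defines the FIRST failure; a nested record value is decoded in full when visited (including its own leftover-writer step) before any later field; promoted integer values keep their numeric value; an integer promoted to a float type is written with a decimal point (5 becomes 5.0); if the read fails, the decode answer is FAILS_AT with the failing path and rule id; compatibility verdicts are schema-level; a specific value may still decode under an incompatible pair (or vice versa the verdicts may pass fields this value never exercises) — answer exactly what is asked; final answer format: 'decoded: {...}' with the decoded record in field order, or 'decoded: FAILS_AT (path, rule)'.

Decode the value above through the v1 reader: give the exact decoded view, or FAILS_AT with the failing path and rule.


arrows below run writer -> reader for Device
decode walk for Device under reader schema v1:
  scores := ["alpha"]
  contact.height := 1.5 (from writer score)
  contact.attempts := 1 (no value, default fills)
  contact.enabled := null (not supplied -> null)
  contact.seq := null (not supplied -> null)
  primary := false
  id := -7 (no value, default fills)
  writer active: unmatched, discarded
  writer id: unmatched, discarded
  => decoded: {"scores": ["alpha"], "contact": {"height": 1.5, "attempts": 1, "enabled": null, "seq": null}, "primary": false, "id": -7}
remaining Device differences; none change what is asked:
  field enabled in record Money: tag 6 changed to 20 -> fires no rule on Device under this dialect and leaves the result unchanged
  removed field attempts from record Money -> fires no rule on Device under this dialect and leaves the result unchanged
  added field active to record Device: required bool, tag 35 (in v2 it sits immediately before contact) -> a verdict-level change on Device — the shown value reads the same
  renamed field height to score in record Money (alias height declared on the renamed field) -> fires no rule on Device under this dialect and leaves the result unchanged

decoded: {"scores": ["alpha"], "contact": {"height": 1.5, "attempts": 1, "enabled": null, "seq": null}, "primary": false, "id": -7}


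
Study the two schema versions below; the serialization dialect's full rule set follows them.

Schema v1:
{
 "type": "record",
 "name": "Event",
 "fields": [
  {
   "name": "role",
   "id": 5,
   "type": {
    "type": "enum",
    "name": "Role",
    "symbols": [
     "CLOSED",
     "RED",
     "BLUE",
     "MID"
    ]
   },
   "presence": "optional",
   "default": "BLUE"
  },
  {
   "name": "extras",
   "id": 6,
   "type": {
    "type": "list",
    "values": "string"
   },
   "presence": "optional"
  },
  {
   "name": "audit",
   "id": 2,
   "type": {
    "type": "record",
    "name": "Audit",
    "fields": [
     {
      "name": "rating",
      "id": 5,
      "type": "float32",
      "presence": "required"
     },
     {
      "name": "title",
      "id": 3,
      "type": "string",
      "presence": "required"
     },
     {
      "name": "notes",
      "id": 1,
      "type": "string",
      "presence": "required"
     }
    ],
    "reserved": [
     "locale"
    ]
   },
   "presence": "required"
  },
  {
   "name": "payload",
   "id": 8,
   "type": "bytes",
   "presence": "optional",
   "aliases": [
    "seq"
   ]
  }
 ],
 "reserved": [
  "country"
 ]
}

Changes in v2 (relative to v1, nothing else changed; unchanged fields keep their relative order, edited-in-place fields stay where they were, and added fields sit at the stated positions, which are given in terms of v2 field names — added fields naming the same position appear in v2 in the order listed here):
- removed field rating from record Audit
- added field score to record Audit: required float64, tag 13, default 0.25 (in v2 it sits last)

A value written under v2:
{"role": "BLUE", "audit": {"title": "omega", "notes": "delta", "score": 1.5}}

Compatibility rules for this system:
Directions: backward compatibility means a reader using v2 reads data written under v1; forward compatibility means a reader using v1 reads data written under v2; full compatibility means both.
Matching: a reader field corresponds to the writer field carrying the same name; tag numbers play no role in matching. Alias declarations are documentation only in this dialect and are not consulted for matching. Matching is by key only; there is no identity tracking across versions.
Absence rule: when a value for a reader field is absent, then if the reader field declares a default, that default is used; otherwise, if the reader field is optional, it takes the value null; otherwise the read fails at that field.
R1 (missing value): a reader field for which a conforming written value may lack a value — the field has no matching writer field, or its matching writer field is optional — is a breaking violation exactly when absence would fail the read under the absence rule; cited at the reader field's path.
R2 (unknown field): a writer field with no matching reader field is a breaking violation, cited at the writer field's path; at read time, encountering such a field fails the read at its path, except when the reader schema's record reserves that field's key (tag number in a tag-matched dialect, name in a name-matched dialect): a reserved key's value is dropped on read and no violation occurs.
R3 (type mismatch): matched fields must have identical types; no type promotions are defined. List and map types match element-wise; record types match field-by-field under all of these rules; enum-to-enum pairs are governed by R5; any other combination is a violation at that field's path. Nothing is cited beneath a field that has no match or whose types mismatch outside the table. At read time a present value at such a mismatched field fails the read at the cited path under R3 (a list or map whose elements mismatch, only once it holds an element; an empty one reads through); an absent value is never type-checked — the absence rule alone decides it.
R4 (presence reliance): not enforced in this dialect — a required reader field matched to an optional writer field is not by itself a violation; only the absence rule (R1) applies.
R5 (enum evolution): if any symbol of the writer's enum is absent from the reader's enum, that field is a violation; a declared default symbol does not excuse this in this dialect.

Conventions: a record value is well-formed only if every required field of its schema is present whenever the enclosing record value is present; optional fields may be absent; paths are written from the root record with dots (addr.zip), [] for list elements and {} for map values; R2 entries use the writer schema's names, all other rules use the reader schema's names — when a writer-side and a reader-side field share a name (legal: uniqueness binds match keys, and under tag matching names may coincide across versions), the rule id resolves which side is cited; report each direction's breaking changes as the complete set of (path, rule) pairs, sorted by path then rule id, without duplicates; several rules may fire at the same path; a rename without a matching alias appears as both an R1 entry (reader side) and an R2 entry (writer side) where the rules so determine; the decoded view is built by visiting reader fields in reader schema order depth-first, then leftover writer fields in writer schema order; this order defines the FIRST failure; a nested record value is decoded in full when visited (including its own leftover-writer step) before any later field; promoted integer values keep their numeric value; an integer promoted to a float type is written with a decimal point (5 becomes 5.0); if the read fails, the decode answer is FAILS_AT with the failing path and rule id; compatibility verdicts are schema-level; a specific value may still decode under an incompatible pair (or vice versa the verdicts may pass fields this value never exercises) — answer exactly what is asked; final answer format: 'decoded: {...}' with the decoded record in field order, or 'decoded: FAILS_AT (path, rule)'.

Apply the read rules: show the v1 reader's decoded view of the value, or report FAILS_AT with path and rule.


decoded: FAILS_AT (audit.rating, R1)

in Event below, arrows point writer -> reader
decode walk for Event under reader schema v1:
  role := "BLUE"
  extras := null (absent, optional -> null)
  read fails at audit.rating under R1 (no fill)
  => FAILS_AT (audit.rating, R1)
remaining Event differences; none change what is asked:
  added field score to record Audit: required float64, tag 13, default 0.25 (in v2 it sits last) -> schema-level compatibility only; this Event value's decode is unchanged


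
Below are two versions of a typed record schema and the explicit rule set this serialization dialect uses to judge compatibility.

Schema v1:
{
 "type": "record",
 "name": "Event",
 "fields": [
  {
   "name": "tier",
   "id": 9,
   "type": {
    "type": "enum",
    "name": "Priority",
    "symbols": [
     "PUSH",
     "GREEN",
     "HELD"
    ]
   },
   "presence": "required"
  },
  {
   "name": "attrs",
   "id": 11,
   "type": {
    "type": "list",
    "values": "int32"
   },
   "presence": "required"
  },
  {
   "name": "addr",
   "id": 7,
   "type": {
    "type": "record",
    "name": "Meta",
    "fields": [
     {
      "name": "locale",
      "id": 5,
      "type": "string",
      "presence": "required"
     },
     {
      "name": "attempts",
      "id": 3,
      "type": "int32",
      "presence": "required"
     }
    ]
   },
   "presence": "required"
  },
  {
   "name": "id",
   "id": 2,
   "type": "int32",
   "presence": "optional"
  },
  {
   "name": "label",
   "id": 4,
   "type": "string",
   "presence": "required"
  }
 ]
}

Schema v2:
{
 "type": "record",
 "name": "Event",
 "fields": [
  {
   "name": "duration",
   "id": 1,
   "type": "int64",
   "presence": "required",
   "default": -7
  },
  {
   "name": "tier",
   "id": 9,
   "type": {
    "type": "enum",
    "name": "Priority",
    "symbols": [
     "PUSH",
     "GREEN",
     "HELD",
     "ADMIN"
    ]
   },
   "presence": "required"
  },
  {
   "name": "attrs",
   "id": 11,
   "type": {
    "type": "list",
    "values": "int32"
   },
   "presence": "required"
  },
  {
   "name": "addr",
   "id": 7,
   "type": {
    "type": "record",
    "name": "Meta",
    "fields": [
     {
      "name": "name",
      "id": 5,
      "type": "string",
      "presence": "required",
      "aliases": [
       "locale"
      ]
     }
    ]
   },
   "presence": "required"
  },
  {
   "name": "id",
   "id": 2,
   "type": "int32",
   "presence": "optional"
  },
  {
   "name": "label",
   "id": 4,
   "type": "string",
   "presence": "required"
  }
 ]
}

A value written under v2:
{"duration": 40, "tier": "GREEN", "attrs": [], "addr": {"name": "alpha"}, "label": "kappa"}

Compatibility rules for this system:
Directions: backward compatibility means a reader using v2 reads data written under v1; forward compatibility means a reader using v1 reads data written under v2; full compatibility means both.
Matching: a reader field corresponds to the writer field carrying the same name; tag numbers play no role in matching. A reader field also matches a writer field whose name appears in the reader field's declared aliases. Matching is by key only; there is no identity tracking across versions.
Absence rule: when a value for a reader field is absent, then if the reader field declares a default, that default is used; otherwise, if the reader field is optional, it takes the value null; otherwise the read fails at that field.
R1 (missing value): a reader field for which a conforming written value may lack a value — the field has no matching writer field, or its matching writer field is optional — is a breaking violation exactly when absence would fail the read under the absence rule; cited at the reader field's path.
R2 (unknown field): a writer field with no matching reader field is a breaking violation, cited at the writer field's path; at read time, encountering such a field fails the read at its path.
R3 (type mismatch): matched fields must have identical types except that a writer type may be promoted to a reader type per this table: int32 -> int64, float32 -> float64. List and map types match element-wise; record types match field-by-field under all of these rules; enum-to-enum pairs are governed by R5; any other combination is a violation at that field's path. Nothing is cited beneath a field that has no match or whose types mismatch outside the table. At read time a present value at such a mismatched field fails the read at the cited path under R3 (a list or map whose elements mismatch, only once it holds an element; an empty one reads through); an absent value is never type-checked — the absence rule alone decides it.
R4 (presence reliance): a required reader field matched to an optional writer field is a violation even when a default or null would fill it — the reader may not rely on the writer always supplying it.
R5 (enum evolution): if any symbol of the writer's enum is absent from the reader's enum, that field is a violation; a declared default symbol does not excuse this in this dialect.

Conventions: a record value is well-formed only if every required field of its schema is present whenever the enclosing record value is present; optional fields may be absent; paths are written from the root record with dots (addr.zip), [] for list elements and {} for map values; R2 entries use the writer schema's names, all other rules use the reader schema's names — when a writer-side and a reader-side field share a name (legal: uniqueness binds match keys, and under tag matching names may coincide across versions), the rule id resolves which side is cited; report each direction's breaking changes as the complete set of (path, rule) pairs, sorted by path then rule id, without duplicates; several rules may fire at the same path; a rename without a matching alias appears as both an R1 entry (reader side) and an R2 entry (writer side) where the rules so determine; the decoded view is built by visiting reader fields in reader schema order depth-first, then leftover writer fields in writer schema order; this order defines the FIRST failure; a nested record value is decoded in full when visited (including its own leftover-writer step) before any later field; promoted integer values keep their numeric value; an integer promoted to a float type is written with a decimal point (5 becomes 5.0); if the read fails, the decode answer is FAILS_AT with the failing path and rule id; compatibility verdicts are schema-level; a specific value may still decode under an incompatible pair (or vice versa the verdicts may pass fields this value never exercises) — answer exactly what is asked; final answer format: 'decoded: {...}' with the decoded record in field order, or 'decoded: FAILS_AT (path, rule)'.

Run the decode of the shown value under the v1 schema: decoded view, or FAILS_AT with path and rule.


decoded: FAILS_AT (addr.locale, R1)

the writer's type comes first in each Event pair
migrating the Event value to v1:
  tier := "GREEN"
  attrs := []
  read fails at addr.locale under R1 (no fill)
  => FAILS_AT (addr.locale, R1)
remaining Event differences; none change what is asked:
  enum Priority (field tier in record Event): symbol ADMIN added -> matters for Event compatibility verdicts, not for this value's decode
  removed field attempts from record Meta -> matters for Event compatibility verdicts, not for this value's decode
  added field duration to record Event: required int64, tag 1, default -7 (in v2 it sits immediately before tier) -> matters for Event compatibility verdicts, not for this value's decode


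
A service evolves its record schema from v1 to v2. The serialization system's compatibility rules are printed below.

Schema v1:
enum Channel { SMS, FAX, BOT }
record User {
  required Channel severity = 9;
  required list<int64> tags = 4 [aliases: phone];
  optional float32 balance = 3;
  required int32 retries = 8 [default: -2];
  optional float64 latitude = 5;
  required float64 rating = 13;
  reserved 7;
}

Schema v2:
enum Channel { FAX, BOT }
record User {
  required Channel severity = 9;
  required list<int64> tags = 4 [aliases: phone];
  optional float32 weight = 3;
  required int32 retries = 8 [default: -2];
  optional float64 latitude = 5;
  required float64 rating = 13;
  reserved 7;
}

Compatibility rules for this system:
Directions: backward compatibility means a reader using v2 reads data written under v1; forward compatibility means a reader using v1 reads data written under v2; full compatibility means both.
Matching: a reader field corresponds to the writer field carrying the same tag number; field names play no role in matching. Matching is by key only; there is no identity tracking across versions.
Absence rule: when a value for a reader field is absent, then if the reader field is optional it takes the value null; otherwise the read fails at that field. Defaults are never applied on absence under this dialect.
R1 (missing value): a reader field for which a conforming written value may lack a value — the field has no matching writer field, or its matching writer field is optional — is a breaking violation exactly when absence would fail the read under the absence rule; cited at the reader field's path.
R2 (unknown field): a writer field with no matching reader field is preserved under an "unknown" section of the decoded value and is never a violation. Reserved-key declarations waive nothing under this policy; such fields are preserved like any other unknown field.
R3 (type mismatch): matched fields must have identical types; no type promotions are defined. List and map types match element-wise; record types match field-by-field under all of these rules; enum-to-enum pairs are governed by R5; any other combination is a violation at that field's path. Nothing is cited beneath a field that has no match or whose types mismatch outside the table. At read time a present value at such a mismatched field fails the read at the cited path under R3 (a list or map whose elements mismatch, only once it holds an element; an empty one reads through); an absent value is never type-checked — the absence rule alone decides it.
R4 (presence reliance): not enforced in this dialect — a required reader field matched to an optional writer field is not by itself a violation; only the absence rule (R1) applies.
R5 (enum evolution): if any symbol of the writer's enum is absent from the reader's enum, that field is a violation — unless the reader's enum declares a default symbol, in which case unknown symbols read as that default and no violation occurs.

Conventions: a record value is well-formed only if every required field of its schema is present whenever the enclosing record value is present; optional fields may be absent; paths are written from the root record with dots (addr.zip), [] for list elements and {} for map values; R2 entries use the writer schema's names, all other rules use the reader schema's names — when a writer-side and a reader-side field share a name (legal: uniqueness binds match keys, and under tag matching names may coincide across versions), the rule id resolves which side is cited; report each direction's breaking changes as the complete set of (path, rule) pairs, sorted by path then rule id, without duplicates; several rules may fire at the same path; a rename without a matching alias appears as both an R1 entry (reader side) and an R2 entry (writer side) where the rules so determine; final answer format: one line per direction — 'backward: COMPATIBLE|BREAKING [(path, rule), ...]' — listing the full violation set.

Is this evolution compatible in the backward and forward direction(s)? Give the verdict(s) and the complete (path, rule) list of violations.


the writer's type comes first in each User pair
backward analysis of User with v2 as reader and v1 as writer:
  writer required, Channel -> Channel: reader severity maps from writer severity
  writer required, list<int64> -> list<int64>: reader tags maps from writer tags
  writer optional, float32 -> float32: reader weight maps from writer balance
  writer required, int32 -> int32: reader retries maps from writer retries
  writer optional, float64 -> float64: reader latitude maps from writer latitude
  writer required, float64 -> float64: reader rating maps from writer rating
  breaking: (severity, R5)
  => backward verdict for User: BREAKING, 1 violation(s)
forward analysis of User with v1 as reader and v2 as writer:
  writer required, Channel -> Channel: reader severity maps from writer severity
  writer required, list<int64> -> list<int64>: reader tags maps from writer tags
  writer optional, float32 -> float32: reader balance maps from writer weight
  writer required, int32 -> int32: reader retries maps from writer retries
  writer optional, float64 -> float64: reader latitude maps from writer latitude
  writer required, float64 -> float64: reader rating maps from writer rating
  => no violations; forward on User: COMPATIBLE

backward: BREAKING [(severity, R5)]; forward: COMPATIBLE []


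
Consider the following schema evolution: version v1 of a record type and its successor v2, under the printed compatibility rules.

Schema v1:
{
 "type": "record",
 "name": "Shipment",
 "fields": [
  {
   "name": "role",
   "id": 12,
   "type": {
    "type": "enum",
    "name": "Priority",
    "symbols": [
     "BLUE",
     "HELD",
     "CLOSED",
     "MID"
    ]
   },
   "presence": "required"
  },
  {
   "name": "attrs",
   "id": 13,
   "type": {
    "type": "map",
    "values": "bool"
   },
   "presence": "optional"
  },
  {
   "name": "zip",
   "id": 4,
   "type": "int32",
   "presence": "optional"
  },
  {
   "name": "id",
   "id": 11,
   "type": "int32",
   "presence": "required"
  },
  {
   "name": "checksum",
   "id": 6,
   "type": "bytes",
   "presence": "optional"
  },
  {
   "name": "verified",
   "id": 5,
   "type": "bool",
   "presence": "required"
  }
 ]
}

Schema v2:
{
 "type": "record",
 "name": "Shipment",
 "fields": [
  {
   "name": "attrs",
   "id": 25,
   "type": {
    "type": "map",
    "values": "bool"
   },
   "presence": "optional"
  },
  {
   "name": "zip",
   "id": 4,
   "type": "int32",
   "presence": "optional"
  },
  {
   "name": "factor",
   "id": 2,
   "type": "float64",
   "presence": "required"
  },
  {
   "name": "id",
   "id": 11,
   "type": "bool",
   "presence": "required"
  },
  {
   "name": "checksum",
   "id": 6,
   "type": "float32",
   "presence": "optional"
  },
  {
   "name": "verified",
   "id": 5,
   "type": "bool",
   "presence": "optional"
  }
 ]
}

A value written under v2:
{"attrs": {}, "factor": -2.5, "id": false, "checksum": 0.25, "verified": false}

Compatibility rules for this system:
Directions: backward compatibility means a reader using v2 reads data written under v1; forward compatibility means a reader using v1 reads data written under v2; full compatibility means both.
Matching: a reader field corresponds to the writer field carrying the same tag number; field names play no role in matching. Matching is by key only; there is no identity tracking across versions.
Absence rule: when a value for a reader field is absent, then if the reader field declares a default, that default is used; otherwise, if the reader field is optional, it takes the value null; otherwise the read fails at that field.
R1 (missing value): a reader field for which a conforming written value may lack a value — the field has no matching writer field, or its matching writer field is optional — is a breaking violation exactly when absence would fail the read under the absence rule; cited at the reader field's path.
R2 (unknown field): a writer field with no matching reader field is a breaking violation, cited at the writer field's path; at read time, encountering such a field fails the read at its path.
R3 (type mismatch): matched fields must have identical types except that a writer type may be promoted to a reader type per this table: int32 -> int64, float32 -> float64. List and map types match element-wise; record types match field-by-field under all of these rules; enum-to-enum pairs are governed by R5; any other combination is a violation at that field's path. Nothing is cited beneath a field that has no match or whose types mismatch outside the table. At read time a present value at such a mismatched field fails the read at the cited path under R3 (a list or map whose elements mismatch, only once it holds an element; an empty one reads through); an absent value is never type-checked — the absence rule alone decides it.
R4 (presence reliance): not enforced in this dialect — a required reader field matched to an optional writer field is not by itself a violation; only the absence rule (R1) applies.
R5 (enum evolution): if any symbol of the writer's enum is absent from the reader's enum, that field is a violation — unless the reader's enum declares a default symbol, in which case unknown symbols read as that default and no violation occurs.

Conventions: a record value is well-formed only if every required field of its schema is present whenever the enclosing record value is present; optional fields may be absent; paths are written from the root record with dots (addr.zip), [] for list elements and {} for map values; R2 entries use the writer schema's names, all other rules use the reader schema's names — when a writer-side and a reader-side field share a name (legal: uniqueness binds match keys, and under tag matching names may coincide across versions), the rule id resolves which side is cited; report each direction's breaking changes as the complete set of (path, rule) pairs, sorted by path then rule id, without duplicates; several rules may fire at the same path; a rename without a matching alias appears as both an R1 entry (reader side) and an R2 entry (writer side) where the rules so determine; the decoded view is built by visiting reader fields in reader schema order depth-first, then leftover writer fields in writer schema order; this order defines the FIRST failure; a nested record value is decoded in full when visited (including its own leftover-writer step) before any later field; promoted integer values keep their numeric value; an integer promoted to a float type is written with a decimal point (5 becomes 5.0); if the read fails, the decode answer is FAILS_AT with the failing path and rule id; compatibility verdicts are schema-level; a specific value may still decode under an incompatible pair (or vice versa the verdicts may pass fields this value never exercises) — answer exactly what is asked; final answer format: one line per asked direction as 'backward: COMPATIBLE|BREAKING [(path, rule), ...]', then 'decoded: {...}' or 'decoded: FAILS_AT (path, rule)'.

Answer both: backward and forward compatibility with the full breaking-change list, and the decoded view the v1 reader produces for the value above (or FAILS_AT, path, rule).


each type pair in Shipment: writer, then reader
backward pass over Shipment, reader schema v2, writer schema v1:
  no writer field matches reader attrs
  int32 -> int32, writer optional: zip aligns to zip
  no writer field matches reader factor
  int32 -> bool, writer required: id aligns to id
  bytes -> float32, writer optional: checksum aligns to checksum
  bool -> bool, writer required: verified aligns to verified
  leftover writer field: role
  leftover writer field: attrs
  breaking: (attrs, R2)
  breaking: (checksum, R3)
  breaking: (factor, R1)
  breaking: (id, R3)
  breaking: (role, R2)
  => 5 violation(s): backward is BREAKING for Shipment
forward pass over Shipment, reader schema v1, writer schema v2:
  no writer field matches reader role
  no writer field matches reader attrs
  int32 -> int32, writer optional: zip aligns to zip
  bool -> int32, writer required: id aligns to id
  float32 -> bytes, writer optional: checksum aligns to checksum
  bool -> bool, writer optional: verified aligns to verified
  leftover writer field: attrs
  leftover writer field: factor
  breaking: (attrs, R2)
  breaking: (checksum, R3)
  breaking: (factor, R2)
  breaking: (id, R3)
  breaking: (role, R1)
  breaking: (verified, R1)
  => 6 violation(s): forward is BREAKING for Shipment
decoding the Shipment value with the v1 reader:
  read fails at role under R1 (no fill)
  => FAILS_AT (role, R1)

backward: BREAKING [(attrs, R2), (checksum, R3), (factor, R1), (id, R3), (role, R2)]; forward: BREAKING [(attrs, R2), (checksum, R3), (factor, R2), (id, R3), (role, R1), (verified, R1)]; decoded: FAILS_AT (role, R1)


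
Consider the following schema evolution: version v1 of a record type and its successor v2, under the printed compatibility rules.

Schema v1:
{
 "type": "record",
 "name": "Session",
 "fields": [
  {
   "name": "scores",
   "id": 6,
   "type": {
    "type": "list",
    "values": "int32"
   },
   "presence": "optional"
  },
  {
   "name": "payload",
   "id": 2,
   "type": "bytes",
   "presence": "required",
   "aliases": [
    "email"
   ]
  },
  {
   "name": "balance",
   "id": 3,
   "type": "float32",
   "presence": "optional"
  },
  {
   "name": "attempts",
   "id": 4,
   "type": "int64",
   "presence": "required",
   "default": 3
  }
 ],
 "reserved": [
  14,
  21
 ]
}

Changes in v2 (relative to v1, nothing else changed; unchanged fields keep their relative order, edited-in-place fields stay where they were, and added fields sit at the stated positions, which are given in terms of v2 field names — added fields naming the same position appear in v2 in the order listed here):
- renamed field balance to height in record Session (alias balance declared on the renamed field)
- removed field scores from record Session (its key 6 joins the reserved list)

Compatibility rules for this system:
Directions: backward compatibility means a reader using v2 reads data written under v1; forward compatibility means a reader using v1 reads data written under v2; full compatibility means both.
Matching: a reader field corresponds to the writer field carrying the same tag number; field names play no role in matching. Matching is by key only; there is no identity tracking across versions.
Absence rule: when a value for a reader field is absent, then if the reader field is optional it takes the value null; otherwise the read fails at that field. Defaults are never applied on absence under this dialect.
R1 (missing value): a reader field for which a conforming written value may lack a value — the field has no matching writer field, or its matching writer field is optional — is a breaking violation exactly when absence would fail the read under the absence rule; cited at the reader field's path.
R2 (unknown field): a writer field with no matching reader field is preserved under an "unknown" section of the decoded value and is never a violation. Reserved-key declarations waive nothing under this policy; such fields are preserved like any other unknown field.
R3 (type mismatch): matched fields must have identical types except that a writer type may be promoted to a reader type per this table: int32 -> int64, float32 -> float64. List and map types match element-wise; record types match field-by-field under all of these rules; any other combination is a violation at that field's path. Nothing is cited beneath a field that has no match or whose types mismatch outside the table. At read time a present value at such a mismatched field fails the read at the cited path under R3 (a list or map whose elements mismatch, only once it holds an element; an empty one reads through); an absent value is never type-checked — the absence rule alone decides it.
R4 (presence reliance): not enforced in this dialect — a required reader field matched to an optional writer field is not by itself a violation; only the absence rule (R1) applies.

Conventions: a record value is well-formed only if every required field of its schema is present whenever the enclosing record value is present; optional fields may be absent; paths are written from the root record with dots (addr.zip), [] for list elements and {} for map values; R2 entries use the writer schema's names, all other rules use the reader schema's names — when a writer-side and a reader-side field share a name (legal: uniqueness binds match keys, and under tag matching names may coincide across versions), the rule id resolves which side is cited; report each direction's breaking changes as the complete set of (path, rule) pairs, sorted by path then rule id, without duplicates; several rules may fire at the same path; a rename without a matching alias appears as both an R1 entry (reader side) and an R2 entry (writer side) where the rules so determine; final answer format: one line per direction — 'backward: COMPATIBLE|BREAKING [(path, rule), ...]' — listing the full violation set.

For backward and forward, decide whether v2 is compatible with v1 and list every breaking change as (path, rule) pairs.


backward: COMPATIBLE []; forward: COMPATIBLE []

in Session below, arrows point writer -> reader
backward for Session (reader v2, writer v1):
  writer required, bytes -> bytes: reader payload maps from writer payload
  writer optional, float32 -> float32: reader height maps from writer balance
  writer required, int64 -> int64: reader attempts maps from writer attempts
  scores (writer side), unknown to reader
  nothing fires on Session: backward is COMPATIBLE
forward for Session (reader v1, writer v2):
  no writer field matches reader scores
  writer required, bytes -> bytes: reader payload maps from writer payload
  writer optional, float32 -> float32: reader balance maps from writer height
  writer required, int64 -> int64: reader attempts maps from writer attempts
  nothing fires on Session: forward is COMPATIBLE


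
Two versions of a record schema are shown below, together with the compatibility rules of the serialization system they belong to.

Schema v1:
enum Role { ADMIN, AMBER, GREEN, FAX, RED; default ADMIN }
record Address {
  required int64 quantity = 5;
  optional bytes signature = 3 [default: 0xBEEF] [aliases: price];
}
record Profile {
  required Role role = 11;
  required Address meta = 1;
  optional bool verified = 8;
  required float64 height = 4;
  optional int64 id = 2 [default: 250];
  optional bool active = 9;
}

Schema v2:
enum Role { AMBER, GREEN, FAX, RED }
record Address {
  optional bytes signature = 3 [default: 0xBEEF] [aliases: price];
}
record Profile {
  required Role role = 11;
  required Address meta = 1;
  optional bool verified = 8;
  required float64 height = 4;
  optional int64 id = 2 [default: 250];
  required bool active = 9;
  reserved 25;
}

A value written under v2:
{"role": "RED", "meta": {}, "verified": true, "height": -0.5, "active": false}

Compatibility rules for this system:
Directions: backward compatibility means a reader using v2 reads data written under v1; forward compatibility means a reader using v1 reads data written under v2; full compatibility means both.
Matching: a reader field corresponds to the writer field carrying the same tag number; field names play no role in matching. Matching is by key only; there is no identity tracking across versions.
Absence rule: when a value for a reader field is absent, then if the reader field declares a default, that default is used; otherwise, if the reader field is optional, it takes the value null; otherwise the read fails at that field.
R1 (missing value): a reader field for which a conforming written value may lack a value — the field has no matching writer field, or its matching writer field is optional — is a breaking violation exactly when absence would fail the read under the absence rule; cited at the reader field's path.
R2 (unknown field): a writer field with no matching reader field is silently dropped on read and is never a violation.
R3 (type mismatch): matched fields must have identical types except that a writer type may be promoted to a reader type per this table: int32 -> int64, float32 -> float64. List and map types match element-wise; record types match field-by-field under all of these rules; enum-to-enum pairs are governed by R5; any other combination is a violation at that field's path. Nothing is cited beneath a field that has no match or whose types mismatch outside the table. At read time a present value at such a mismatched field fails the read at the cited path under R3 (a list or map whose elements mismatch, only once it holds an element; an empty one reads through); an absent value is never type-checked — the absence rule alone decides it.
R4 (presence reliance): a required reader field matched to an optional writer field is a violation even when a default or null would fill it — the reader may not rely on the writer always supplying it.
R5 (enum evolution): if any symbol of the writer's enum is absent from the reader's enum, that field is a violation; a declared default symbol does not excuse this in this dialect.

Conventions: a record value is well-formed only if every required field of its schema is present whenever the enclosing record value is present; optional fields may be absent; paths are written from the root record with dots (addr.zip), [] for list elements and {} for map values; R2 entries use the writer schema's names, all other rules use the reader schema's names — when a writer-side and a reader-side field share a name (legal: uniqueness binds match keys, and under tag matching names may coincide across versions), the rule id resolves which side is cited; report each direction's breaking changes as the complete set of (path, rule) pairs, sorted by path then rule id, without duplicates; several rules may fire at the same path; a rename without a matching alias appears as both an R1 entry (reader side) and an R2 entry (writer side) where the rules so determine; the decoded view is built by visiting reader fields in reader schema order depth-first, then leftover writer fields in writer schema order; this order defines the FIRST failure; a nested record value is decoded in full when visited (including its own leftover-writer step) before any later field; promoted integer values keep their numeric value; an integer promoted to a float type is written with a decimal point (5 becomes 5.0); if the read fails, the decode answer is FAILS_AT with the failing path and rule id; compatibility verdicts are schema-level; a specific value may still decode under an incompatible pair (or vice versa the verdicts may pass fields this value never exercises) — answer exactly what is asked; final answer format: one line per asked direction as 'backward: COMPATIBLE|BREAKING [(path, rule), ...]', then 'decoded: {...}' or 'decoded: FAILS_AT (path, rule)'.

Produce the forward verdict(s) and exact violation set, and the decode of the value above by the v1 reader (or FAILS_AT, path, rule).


forward: BREAKING [(meta.quantity, R1)]; decoded: FAILS_AT (meta.quantity, R1)

in Profile below, arrows point writer -> reader
forward pass over Profile, reader schema v1, writer schema v2:
  Role -> Role, writer required: role aligns to role
  Address -> Address, writer required: meta aligns to meta
  bool -> bool, writer optional: verified aligns to verified
  float64 -> float64, writer required: height aligns to height
  int64 -> int64, writer optional: id aligns to id
  bool -> bool, writer required: active aligns to active
  no writer field matches reader meta.quantity
  bytes -> bytes, writer optional: meta.signature aligns to meta.signature
  breaking: (meta.quantity, R1)
  => forward verdict for Profile: BREAKING, 1 violation(s)
decode walk for Profile under reader schema v1:
  role := "RED"
  read fails at meta.quantity under R1 (no fill)
  => FAILS_AT (meta.quantity, R1)
the rest of the Profile diff is inert for this question:
  enum Role (field role in record Profile): symbol ADMIN removed (it was the default; the default is cleared) -> matters only for Profile's backward compatibility — outside the asked direction
  field active in record Profile: optional changed to required -> matters only for Profile's backward compatibility — outside the asked direction
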